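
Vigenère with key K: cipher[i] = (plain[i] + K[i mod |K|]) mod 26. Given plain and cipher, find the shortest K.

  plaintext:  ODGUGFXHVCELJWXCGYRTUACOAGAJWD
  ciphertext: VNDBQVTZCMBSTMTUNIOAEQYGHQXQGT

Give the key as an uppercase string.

HKXHKQWS

  i= 0: V-O =  7 → H
  i= 1: N-D = 10 → K
  i= 2: D-G = 23 → X
  i= 3: B-U =  7 → H
  i= 4: Q-G = 10 → K
  i= 5: V-F = 16 → Q
  i= 6: T-X = 22 → W
  i= 7: Z-H = 18 → S
  i= 8: C-V =  7 → H
  i= 9: M-C = 10 → K
  i=10: B-E = 23 → X
  i=11: S-L =  7 → H
  i=12: T-J = 10 → K
  i=13: M-W = 16 → Q
  i=14: T-X = 22 → W
  i=15: U-C = 18 → S
  i=16: N-G =  7 → H
  i=17: I-Y = 10 → K
  i=18: O-R = 23 → X
  i=19: A-T =  7 → H
  i=20: E-U = 10 → K
  i=21: Q-A = 16 → Q
  i=22: Y-C = 22 → W
  i=23: G-O = 18 → S
  i=24: H-A =  7 → H
  i=25: Q-G = 10 → K
  i=26: X-A = 23 → X
  i=27: Q-J =  7 → H
  i=28: G-W = 10 → K
  i=29: T-D = 16 → Q
  shifts repeat with period 8: HKXHKQWS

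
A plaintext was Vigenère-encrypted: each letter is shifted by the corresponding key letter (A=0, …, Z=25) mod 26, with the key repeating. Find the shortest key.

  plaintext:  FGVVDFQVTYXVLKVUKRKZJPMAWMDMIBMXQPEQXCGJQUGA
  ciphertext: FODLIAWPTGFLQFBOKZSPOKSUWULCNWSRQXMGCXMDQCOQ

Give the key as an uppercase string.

  i= 0: F-F =  0 → A
  i= 1: O-G =  8 → I
  i= 2: D-V =  8 → I
  i= 3: L-V = 16 → Q
  i= 4: I-D =  5 → F
  i= 5: A-F = 21 → V
  i= 6: W-Q =  6 → G
  i= 7: P-V = 20 → U
  i= 8: T-T =  0 → A
  i= 9: G-Y =  8 → I
  i=10: F-X =  8 → I
  i=11: L-V = 16 → Q
  i=12: Q-L =  5 → F
  i=13: F-K = 21 → V
  i=14: B-V =  6 → G
  i=15: O-U = 20 → U
  i=16: K-K =  0 → A
  i=17: Z-R =  8 → I
  i=18: S-K =  8 → I
  i=19: P-Z = 16 → Q
  i=20: O-J =  5 → F
  i=21: K-P = 21 → V
  i=22: S-M =  6 → G
  i=23: U-A = 20 → U
  i=24: W-W =  0 → A
  i=25: U-M =  8 → I
  i=26: L-D =  8 → I
  i=27: C-M = 16 → Q
  i=28: N-I =  5 → F
  i=29: W-B = 21 → V
  i=30: S-M =  6 → G
  i=31: R-X = 20 → U
  i=32: Q-Q =  0 → A
  i=33: X-P =  8 → I
  i=34: M-E =  8 → I
  i=35: G-Q = 16 → Q
  i=36: C-X =  5 → F
  i=37: X-C = 21 → V
  i=38: M-G =  6 → G
  i=39: D-J = 20 → U
  i=40: Q-Q =  0 → A
  i=41: C-U =  8 → I
  i=42: O-G =  8 → I
  i=43: Q-A = 16 → Q
  shifts repeat with period 8: AIIQFVGU

AIIQFVGU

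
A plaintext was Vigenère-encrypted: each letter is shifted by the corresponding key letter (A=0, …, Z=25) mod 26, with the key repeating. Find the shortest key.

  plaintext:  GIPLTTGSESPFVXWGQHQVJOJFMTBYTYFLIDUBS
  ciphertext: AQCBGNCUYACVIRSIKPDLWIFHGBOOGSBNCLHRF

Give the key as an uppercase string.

UINQNUWC

  i= 0: A-G = 20 → U
  i= 1: Q-I =  8 → I
  i= 2: C-P = 13 → N
  i= 3: B-L = 16 → Q
  i= 4: G-T = 13 → N
  i= 5: N-T = 20 → U
  i= 6: C-G = 22 → W
  i= 7: U-S =  2 → C
  i= 8: Y-E = 20 → U
  i= 9: A-S =  8 → I
  i=10: C-P = 13 → N
  i=11: V-F = 16 → Q
  i=12: I-V = 13 → N
  i=13: R-X = 20 → U
  i=14: S-W = 22 → W
  i=15: I-G =  2 → C
  i=16: K-Q = 20 → U
  i=17: P-H =  8 → I
  i=18: D-Q = 13 → N
  i=19: L-V = 16 → Q
  i=20: W-J = 13 → N
  i=21: I-O = 20 → U
  i=22: F-J = 22 → W
  i=23: H-F =  2 → C
  i=24: G-M = 20 → U
  i=25: B-T =  8 → I
  i=26: O-B = 13 → N
  i=27: O-Y = 16 → Q
  i=28: G-T = 13 → N
  i=29: S-Y = 20 → U
  i=30: B-F = 22 → W
  i=31: N-L =  2 → C
  i=32: C-I = 20 → U
  i=33: L-D =  8 → I
  i=34: H-U = 13 → N
  i=35: R-B = 16 → Q
  i=36: F-S = 13 → N
  shifts repeat with period 8: UINQNUWC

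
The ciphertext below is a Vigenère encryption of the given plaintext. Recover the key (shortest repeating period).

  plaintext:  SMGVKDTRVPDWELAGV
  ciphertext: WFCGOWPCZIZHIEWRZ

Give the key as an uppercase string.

  i= 0: W-S =  4 → E
  i= 1: F-M = 19 → T
  i= 2: C-G = 22 → W
  i= 3: G-V = 11 → L
  i= 4: O-K =  4 → E
  i= 5: W-D = 19 → T
  i= 6: P-T = 22 → W
  i= 7: C-R = 11 → L
  i= 8: Z-V =  4 → E
  i= 9: I-P = 19 → T
  i=10: Z-D = 22 → W
  i=11: H-W = 11 → L
  i=12: I-E =  4 → E
  i=13: E-L = 19 → T
  i=14: W-A = 22 → W
  i=15: R-G = 11 → L
  i=16: Z-V =  4 → E
  shifts repeat with period 4: ETWL

ETWL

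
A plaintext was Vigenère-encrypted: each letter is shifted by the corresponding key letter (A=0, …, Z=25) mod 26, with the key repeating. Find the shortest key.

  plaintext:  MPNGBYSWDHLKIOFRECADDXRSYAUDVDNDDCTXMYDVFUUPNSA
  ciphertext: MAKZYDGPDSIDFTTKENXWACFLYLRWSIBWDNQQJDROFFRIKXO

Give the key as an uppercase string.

ALXTXFOT

  i= 0: M-M =  0 → A
  i= 1: A-P = 11 → L
  i= 2: K-N = 23 → X
  i= 3: Z-G = 19 → T
  i= 4: Y-B = 23 → X
  i= 5: D-Y =  5 → F
  i= 6: G-S = 14 → O
  i= 7: P-W = 19 → T
  i= 8: D-D =  0 → A
  i= 9: S-H = 11 → L
  i=10: I-L = 23 → X
  i=11: D-K = 19 → T
  i=12: F-I = 23 → X
  i=13: T-O =  5 → F
  i=14: T-F = 14 → O
  i=15: K-R = 19 → T
  i=16: E-E =  0 → A
  i=17: N-C = 11 → L
  i=18: X-A = 23 → X
  i=19: W-D = 19 → T
  i=20: A-D = 23 → X
  i=21: C-X =  5 → F
  i=22: F-R = 14 → O
  i=23: L-S = 19 → T
  i=24: Y-Y =  0 → A
  i=25: L-A = 11 → L
  i=26: R-U = 23 → X
  i=27: W-D = 19 → T
  i=28: S-V = 23 → X
  i=29: I-D =  5 → F
  i=30: B-N = 14 → O
  i=31: W-D = 19 → T
  i=32: D-D =  0 → A
  i=33: N-C = 11 → L
  i=34: Q-T = 23 → X
  i=35: Q-X = 19 → T
  i=36: J-M = 23 → X
  i=37: D-Y =  5 → F
  i=38: R-D = 14 → O
  i=39: O-V = 19 → T
  i=40: F-F =  0 → A
  i=41: F-U = 11 → L
  i=42: R-U = 23 → X
  i=43: I-P = 19 → T
  i=44: K-N = 23 → X
  i=45: X-S =  5 → F
  i=46: O-A = 14 → O
  shifts repeat with period 8: ALXTXFOT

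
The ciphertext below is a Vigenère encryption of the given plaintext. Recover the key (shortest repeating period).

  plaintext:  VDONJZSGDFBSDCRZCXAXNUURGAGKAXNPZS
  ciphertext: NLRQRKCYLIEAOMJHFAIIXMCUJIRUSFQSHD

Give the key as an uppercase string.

  i= 0: N-V = 18 → S
  i= 1: L-D =  8 → I
  i= 2: R-O =  3 → D
  i= 3: Q-N =  3 → D
  i= 4: R-J =  8 → I
  i= 5: K-Z = 11 → L
  i= 6: C-S = 10 → K
  i= 7: Y-G = 18 → S
  i= 8: L-D =  8 → I
  i= 9: I-F =  3 → D
  i=10: E-B =  3 → D
  i=11: A-S =  8 → I
  i=12: O-D = 11 → L
  i=13: M-C = 10 → K
  i=14: J-R = 18 → S
  i=15: H-Z =  8 → I
  i=16: F-C =  3 → D
  i=17: A-X =  3 → D
  i=18: I-A =  8 → I
  i=19: I-X = 11 → L
  i=20: X-N = 10 → K
  i=21: M-U = 18 → S
  i=22: C-U =  8 → I
  i=23: U-R =  3 → D
  i=24: J-G =  3 → D
  i=25: I-A =  8 → I
  i=26: R-G = 11 → L
  i=27: U-K = 10 → K
  i=28: S-A = 18 → S
  i=29: F-X =  8 → I
  i=30: Q-N =  3 → D
  i=31: S-P =  3 → D
  i=32: H-Z =  8 → I
  i=33: D-S = 11 → L
  shifts repeat with period 7: SIDDILK

SIDDILK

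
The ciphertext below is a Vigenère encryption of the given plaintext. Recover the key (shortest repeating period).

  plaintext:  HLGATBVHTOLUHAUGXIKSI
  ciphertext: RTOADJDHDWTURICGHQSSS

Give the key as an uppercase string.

  i= 0: R-H = 10 → K
  i= 1: T-L =  8 → I
  i= 2: O-G =  8 → I
  i= 3: A-A =  0 → A
  i= 4: D-T = 10 → K
  i= 5: J-B =  8 → I
  i= 6: D-V =  8 → I
  i= 7: H-H =  0 → A
  i= 8: D-T = 10 → K
  i= 9: W-O =  8 → I
  i=10: T-L =  8 → I
  i=11: U-U =  0 → A
  i=12: R-H = 10 → K
  i=13: I-A =  8 → I
  i=14: C-U =  8 → I
  i=15: G-G =  0 → A
  i=16: H-X = 10 → K
  i=17: Q-I =  8 → I
  i=18: S-K =  8 → I
  i=19: S-S =  0 → A
  i=20: S-I = 10 → K
  shifts repeat with period 4: KIIA

KIIA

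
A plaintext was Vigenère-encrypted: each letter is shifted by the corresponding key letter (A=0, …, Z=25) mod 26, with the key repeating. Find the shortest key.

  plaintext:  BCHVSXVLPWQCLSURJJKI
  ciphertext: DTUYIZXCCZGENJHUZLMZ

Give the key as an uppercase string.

CRNDQC

  i= 0: D-B =  2 → C
  i= 1: T-C = 17 → R
  i= 2: U-H = 13 → N
  i= 3: Y-V =  3 → D
  i= 4: I-S = 16 → Q
  i= 5: Z-X =  2 → C
  i= 6: X-V =  2 → C
  i= 7: C-L = 17 → R
  i= 8: C-P = 13 → N
  i= 9: Z-W =  3 → D
  i=10: G-Q = 16 → Q
  i=11: E-C =  2 → C
  i=12: N-L =  2 → C
  i=13: J-S = 17 → R
  i=14: H-U = 13 → N
  i=15: U-R =  3 → D
  i=16: Z-J = 16 → Q
  i=17: L-J =  2 → C
  i=18: M-K =  2 → C
  i=19: Z-I = 17 → R
  shifts repeat with period 6: CRNDQC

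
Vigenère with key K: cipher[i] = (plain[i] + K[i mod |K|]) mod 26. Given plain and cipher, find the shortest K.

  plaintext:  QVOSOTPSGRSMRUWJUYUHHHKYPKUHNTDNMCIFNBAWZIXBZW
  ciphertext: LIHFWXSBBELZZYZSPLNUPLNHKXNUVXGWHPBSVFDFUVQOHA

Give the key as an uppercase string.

  i= 0: L-Q = 21 → V
  i= 1: I-V = 13 → N
  i= 2: H-O = 19 → T
  i= 3: F-S = 13 → N
  i= 4: W-O =  8 → I
  i= 5: X-T =  4 → E
  i= 6: S-P =  3 → D
  i= 7: B-S =  9 → J
  i= 8: B-G = 21 → V
  i= 9: E-R = 13 → N
  i=10: L-S = 19 → T
  i=11: Z-M = 13 → N
  i=12: Z-R =  8 → I
  i=13: Y-U =  4 → E
  i=14: Z-W =  3 → D
  i=15: S-J =  9 → J
  i=16: P-U = 21 → V
  i=17: L-Y = 13 → N
  i=18: N-U = 19 → T
  i=19: U-H = 13 → N
  i=20: P-H =  8 → I
  i=21: L-H =  4 → E
  i=22: N-K =  3 → D
  i=23: H-Y =  9 → J
  i=24: K-P = 21 → V
  i=25: X-K = 13 → N
  i=26: N-U = 19 → T
  i=27: U-H = 13 → N
  i=28: V-N =  8 → I
  i=29: X-T =  4 → E
  i=30: G-D =  3 → D
  i=31: W-N =  9 → J
  i=32: H-M = 21 → V
  i=33: P-C = 13 → N
  i=34: B-I = 19 → T
  i=35: S-F = 13 → N
  i=36: V-N =  8 → I
  i=37: F-B =  4 → E
  i=38: D-A =  3 → D
  i=39: F-W =  9 → J
  i=40: U-Z = 21 → V
  i=41: V-I = 13 → N
  i=42: Q-X = 19 → T
  i=43: O-B = 13 → N
  i=44: H-Z =  8 → I
  i=45: A-W =  4 → E
  shifts repeat with period 8: VNTNIEDJ

VNTNIEDJ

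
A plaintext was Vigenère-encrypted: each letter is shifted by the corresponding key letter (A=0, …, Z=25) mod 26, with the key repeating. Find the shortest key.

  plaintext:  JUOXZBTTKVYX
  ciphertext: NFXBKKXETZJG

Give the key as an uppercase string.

  i= 0: N-J =  4 → E
  i= 1: F-U = 11 → L
  i= 2: X-O =  9 → J
  i= 3: B-X =  4 → E
  i= 4: K-Z = 11 → L
  i= 5: K-B =  9 → J
  i= 6: X-T =  4 → E
  i= 7: E-T = 11 → L
  i= 8: T-K =  9 → J
  i= 9: Z-V =  4 → E
  i=10: J-Y = 11 → L
  i=11: G-X =  9 → J
  shifts repeat with period 3: ELJ

ELJ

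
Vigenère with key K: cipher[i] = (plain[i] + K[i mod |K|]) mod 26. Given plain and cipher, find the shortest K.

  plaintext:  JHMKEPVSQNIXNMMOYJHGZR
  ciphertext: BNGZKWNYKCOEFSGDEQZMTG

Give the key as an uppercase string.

SGUPGH

  i= 0: B-J = 18 → S
  i= 1: N-H =  6 → G
  i= 2: G-M = 20 → U
  i= 3: Z-K = 15 → P
  i= 4: K-E =  6 → G
  i= 5: W-P =  7 → H
  i= 6: N-V = 18 → S
  i= 7: Y-S =  6 → G
  i= 8: K-Q = 20 → U
  i= 9: C-N = 15 → P
  i=10: O-I =  6 → G
  i=11: E-X =  7 → H
  i=12: F-N = 18 → S
  i=13: S-M =  6 → G
  i=14: G-M = 20 → U
  i=15: D-O = 15 → P
  i=16: E-Y =  6 → G
  i=17: Q-J =  7 → H
  i=18: Z-H = 18 → S
  i=19: M-G =  6 → G
  i=20: T-Z = 20 → U
  i=21: G-R = 15 → P
  shifts repeat with period 6: SGUPGH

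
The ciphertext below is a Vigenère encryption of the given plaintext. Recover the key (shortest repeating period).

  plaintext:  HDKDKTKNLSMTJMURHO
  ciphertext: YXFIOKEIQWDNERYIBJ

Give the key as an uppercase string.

RUVFE

  i= 0: Y-H = 17 → R
  i= 1: X-D = 20 → U
  i= 2: F-K = 21 → V
  i= 3: I-D =  5 → F
  i= 4: O-K =  4 → E
  i= 5: K-T = 17 → R
  i= 6: E-K = 20 → U
  i= 7: I-N = 21 → V
  i= 8: Q-L =  5 → F
  i= 9: W-S =  4 → E
  i=10: D-M = 17 → R
  i=11: N-T = 20 → U
  i=12: E-J = 21 → V
  i=13: R-M =  5 → F
  i=14: Y-U =  4 → E
  i=15: I-R = 17 → R
  i=16: B-H = 20 → U
  i=17: J-O = 21 → V
  shifts repeat with period 5: RUVFE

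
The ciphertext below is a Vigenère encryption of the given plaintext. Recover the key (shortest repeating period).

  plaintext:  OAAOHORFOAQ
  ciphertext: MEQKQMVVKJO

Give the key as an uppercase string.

YEQWJ

  i= 0: M-O = 24 → Y
  i= 1: E-A =  4 → E
  i= 2: Q-A = 16 → Q
  i= 3: K-O = 22 → W
  i= 4: Q-H =  9 → J
  i= 5: M-O = 24 → Y
  i= 6: V-R =  4 → E
  i= 7: V-F = 16 → Q
  i= 8: K-O = 22 → W
  i= 9: J-A =  9 → J
  i=10: O-Q = 24 → Y
  shifts repeat with period 5: YEQWJ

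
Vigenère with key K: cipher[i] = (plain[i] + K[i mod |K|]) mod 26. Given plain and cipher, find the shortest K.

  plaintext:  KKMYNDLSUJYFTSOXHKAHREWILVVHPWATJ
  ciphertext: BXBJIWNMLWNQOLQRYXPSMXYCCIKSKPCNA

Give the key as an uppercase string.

RNPLVTCU

  i= 0: B-K = 17 → R
  i= 1: X-K = 13 → N
  i= 2: B-M = 15 → P
  i= 3: J-Y = 11 → L
  i= 4: I-N = 21 → V
  i= 5: W-D = 19 → T
  i= 6: N-L =  2 → C
  i= 7: M-S = 20 → U
  i= 8: L-U = 17 → R
  i= 9: W-J = 13 → N
  i=10: N-Y = 15 → P
  i=11: Q-F = 11 → L
  i=12: O-T = 21 → V
  i=13: L-S = 19 → T
  i=14: Q-O =  2 → C
  i=15: R-X = 20 → U
  i=16: Y-H = 17 → R
  i=17: X-K = 13 → N
  i=18: P-A = 15 → P
  i=19: S-H = 11 → L
  i=20: M-R = 21 → V
  i=21: X-E = 19 → T
  i=22: Y-W =  2 → C
  i=23: C-I = 20 → U
  i=24: C-L = 17 → R
  i=25: I-V = 13 → N
  i=26: K-V = 15 → P
  i=27: S-H = 11 → L
  i=28: K-P = 21 → V
  i=29: P-W = 19 → T
  i=30: C-A =  2 → C
  i=31: N-T = 20 → U
  i=32: A-J = 17 → R
  shifts repeat with period 8: RNPLVTCU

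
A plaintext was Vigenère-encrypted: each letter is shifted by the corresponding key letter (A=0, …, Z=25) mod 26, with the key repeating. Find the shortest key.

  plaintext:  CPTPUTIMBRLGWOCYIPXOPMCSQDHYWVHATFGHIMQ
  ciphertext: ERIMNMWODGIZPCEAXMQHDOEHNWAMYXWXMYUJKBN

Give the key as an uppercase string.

CCPXTTO

  i= 0: E-C =  2 → C
  i= 1: R-P =  2 → C
  i= 2: I-T = 15 → P
  i= 3: M-P = 23 → X
  i= 4: N-U = 19 → T
  i= 5: M-T = 19 → T
  i= 6: W-I = 14 → O
  i= 7: O-M =  2 → C
  i= 8: D-B =  2 → C
  i= 9: G-R = 15 → P
  i=10: I-L = 23 → X
  i=11: Z-G = 19 → T
  i=12: P-W = 19 → T
  i=13: C-O = 14 → O
  i=14: E-C =  2 → C
  i=15: A-Y =  2 → C
  i=16: X-I = 15 → P
  i=17: M-P = 23 → X
  i=18: Q-X = 19 → T
  i=19: H-O = 19 → T
  i=20: D-P = 14 → O
  i=21: O-M =  2 → C
  i=22: E-C =  2 → C
  i=23: H-S = 15 → P
  i=24: N-Q = 23 → X
  i=25: W-D = 19 → T
  i=26: A-H = 19 → T
  i=27: M-Y = 14 → O
  i=28: Y-W =  2 → C
  i=29: X-V =  2 → C
  i=30: W-H = 15 → P
  i=31: X-A = 23 → X
  i=32: M-T = 19 → T
  i=33: Y-F = 19 → T
  i=34: U-G = 14 → O
  i=35: J-H =  2 → C
  i=36: K-I =  2 → C
  i=37: B-M = 15 → P
  i=38: N-Q = 23 → X
  shifts repeat with period 7: CCPXTTO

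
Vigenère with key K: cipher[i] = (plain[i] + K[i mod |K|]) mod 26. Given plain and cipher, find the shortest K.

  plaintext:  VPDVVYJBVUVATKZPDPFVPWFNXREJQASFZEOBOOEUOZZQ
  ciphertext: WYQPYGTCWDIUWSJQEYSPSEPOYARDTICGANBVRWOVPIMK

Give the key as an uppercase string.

BJNUDIKB

  i= 0: W-V =  1 → B
  i= 1: Y-P =  9 → J
  i= 2: Q-D = 13 → N
  i= 3: P-V = 20 → U
  i= 4: Y-V =  3 → D
  i= 5: G-Y =  8 → I
  i= 6: T-J = 10 → K
  i= 7: C-B =  1 → B
  i= 8: W-V =  1 → B
  i= 9: D-U =  9 → J
  i=10: I-V = 13 → N
  i=11: U-A = 20 → U
  i=12: W-T =  3 → D
  i=13: S-K =  8 → I
  i=14: J-Z = 10 → K
  i=15: Q-P =  1 → B
  i=16: E-D =  1 → B
  i=17: Y-P =  9 → J
  i=18: S-F = 13 → N
  i=19: P-V = 20 → U
  i=20: S-P =  3 → D
  i=21: E-W =  8 → I
  i=22: P-F = 10 → K
  i=23: O-N =  1 → B
  i=24: Y-X =  1 → B
  i=25: A-R =  9 → J
  i=26: R-E = 13 → N
  i=27: D-J = 20 → U
  i=28: T-Q =  3 → D
  i=29: I-A =  8 → I
  i=30: C-S = 10 → K
  i=31: G-F =  1 → B
  i=32: A-Z =  1 → B
  i=33: N-E =  9 → J
  i=34: B-O = 13 → N
  i=35: V-B = 20 → U
  i=36: R-O =  3 → D
  i=37: W-O =  8 → I
  i=38: O-E = 10 → K
  i=39: V-U =  1 → B
  i=40: P-O =  1 → B
  i=41: I-Z =  9 → J
  i=42: M-Z = 13 → N
  i=43: K-Q = 20 → U
  shifts repeat with period 8: BJNUDIKB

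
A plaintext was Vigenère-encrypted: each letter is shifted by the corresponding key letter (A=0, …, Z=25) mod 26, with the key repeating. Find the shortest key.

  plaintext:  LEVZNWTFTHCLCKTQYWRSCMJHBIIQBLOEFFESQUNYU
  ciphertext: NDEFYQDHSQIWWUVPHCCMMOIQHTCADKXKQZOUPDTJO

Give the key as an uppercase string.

CZJGLUK

  i= 0: N-L =  2 → C
  i= 1: D-E = 25 → Z
  i= 2: E-V =  9 → J
  i= 3: F-Z =  6 → G
  i= 4: Y-N = 11 → L
  i= 5: Q-W = 20 → U
  i= 6: D-T = 10 → K
  i= 7: H-F =  2 → C
  i= 8: S-T = 25 → Z
  i= 9: Q-H =  9 → J
  i=10: I-C =  6 → G
  i=11: W-L = 11 → L
  i=12: W-C = 20 → U
  i=13: U-K = 10 → K
  i=14: V-T =  2 → C
  i=15: P-Q = 25 → Z
  i=16: H-Y =  9 → J
  i=17: C-W =  6 → G
  i=18: C-R = 11 → L
  i=19: M-S = 20 → U
  i=20: M-C = 10 → K
  i=21: O-M =  2 → C
  i=22: I-J = 25 → Z
  i=23: Q-H =  9 → J
  i=24: H-B =  6 → G
  i=25: T-I = 11 → L
  i=26: C-I = 20 → U
  i=27: A-Q = 10 → K
  i=28: D-B =  2 → C
  i=29: K-L = 25 → Z
  i=30: X-O =  9 → J
  i=31: K-E =  6 → G
  i=32: Q-F = 11 → L
  i=33: Z-F = 20 → U
  i=34: O-E = 10 → K
  i=35: U-S =  2 → C
  i=36: P-Q = 25 → Z
  i=37: D-U =  9 → J
  i=38: T-N =  6 → G
  i=39: J-Y = 11 → L
  i=40: O-U = 20 → U
  shifts repeat with period 7: CZJGLUK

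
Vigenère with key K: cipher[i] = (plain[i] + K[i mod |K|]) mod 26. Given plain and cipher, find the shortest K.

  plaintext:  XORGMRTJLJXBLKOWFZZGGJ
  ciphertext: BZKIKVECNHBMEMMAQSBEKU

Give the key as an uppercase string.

ELTCY

  i= 0: B-X =  4 → E
  i= 1: Z-O = 11 → L
  i= 2: K-R = 19 → T
  i= 3: I-G =  2 → C
  i= 4: K-M = 24 → Y
  i= 5: V-R =  4 → E
  i= 6: E-T = 11 → L
  i= 7: C-J = 19 → T
  i= 8: N-L =  2 → C
  i= 9: H-J = 24 → Y
  i=10: B-X =  4 → E
  i=11: M-B = 11 → L
  i=12: E-L = 19 → T
  i=13: M-K =  2 → C
  i=14: M-O = 24 → Y
  i=15: A-W =  4 → E
  i=16: Q-F = 11 → L
  i=17: S-Z = 19 → T
  i=18: B-Z =  2 → C
  i=19: E-G = 24 → Y
  i=20: K-G =  4 → E
  i=21: U-J = 11 → L
  shifts repeat with period 5: ELTCY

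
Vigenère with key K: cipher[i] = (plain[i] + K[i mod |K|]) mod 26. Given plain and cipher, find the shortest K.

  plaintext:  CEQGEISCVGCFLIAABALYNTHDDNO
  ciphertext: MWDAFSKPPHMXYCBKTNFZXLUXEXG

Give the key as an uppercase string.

KSNUB

  i= 0: M-C = 10 → K
  i= 1: W-E = 18 → S
  i= 2: D-Q = 13 → N
  i= 3: A-G = 20 → U
  i= 4: F-E =  1 → B
  i= 5: S-I = 10 → K
  i= 6: K-S = 18 → S
  i= 7: P-C = 13 → N
  i= 8: P-V = 20 → U
  i= 9: H-G =  1 → B
  i=10: M-C = 10 → K
  i=11: X-F = 18 → S
  i=12: Y-L = 13 → N
  i=13: C-I = 20 → U
  i=14: B-A =  1 → B
  i=15: K-A = 10 → K
  i=16: T-B = 18 → S
  i=17: N-A = 13 → N
  i=18: F-L = 20 → U
  i=19: Z-Y =  1 → B
  i=20: X-N = 10 → K
  i=21: L-T = 18 → S
  i=22: U-H = 13 → N
  i=23: X-D = 20 → U
  i=24: E-D =  1 → B
  i=25: X-N = 10 → K
  i=26: G-O = 18 → S
  shifts repeat with period 5: KSNUB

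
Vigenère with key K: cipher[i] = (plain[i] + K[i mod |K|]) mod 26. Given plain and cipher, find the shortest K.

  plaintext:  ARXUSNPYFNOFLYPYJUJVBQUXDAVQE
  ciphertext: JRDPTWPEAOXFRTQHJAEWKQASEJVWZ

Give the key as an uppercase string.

JAGVB

  i= 0: J-A =  9 → J
  i= 1: R-R =  0 → A
  i= 2: D-X =  6 → G
  i= 3: P-U = 21 → V
  i= 4: T-S =  1 → B
  i= 5: W-N =  9 → J
  i= 6: P-P =  0 → A
  i= 7: E-Y =  6 → G
  i= 8: A-F = 21 → V
  i= 9: O-N =  1 → B
  i=10: X-O =  9 → J
  i=11: F-F =  0 → A
  i=12: R-L =  6 → G
  i=13: T-Y = 21 → V
  i=14: Q-P =  1 → B
  i=15: H-Y =  9 → J
  i=16: J-J =  0 → A
  i=17: A-U =  6 → G
  i=18: E-J = 21 → V
  i=19: W-V =  1 → B
  i=20: K-B =  9 → J
  i=21: Q-Q =  0 → A
  i=22: A-U =  6 → G
  i=23: S-X = 21 → V
  i=24: E-D =  1 → B
  i=25: J-A =  9 → J
  i=26: V-V =  0 → A
  i=27: W-Q =  6 → G
  i=28: Z-E = 21 → V
  shifts repeat with period 5: JAGVB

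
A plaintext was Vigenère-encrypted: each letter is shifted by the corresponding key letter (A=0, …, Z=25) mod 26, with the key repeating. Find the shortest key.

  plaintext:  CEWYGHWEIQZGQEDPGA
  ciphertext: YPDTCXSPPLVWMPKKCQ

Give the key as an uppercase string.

  i= 0: Y-C = 22 → W
  i= 1: P-E = 11 → L
  i= 2: D-W =  7 → H
  i= 3: T-Y = 21 → V
  i= 4: C-G = 22 → W
  i= 5: X-H = 16 → Q
  i= 6: S-W = 22 → W
  i= 7: P-E = 11 → L
  i= 8: P-I =  7 → H
  i= 9: L-Q = 21 → V
  i=10: V-Z = 22 → W
  i=11: W-G = 16 → Q
  i=12: M-Q = 22 → W
  i=13: P-E = 11 → L
  i=14: K-D =  7 → H
  i=15: K-P = 21 → V
  i=16: C-G = 22 → W
  i=17: Q-A = 16 → Q
  shifts repeat with period 6: WLHVWQ

WLHVWQ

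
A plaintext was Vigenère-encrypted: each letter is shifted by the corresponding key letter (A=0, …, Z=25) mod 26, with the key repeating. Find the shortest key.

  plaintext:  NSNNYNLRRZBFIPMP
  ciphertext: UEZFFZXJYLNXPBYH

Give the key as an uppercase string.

  i= 0: U-N =  7 → H
  i= 1: E-S = 12 → M
  i= 2: Z-N = 12 → M
  i= 3: F-N = 18 → S
  i= 4: F-Y =  7 → H
  i= 5: Z-N = 12 → M
  i= 6: X-L = 12 → M
  i= 7: J-R = 18 → S
  i= 8: Y-R =  7 → H
  i= 9: L-Z = 12 → M
  i=10: N-B = 12 → M
  i=11: X-F = 18 → S
  i=12: P-I =  7 → H
  i=13: B-P = 12 → M
  i=14: Y-M = 12 → M
  i=15: H-P = 18 → S
  shifts repeat with period 4: HMMS

HMMS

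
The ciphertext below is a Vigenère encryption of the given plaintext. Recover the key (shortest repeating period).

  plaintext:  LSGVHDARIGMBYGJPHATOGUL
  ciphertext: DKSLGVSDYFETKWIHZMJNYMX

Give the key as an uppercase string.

SSMQZ

  i= 0: D-L = 18 → S
  i= 1: K-S = 18 → S
  i= 2: S-G = 12 → M
  i= 3: L-V = 16 → Q
  i= 4: G-H = 25 → Z
  i= 5: V-D = 18 → S
  i= 6: S-A = 18 → S
  i= 7: D-R = 12 → M
  i= 8: Y-I = 16 → Q
  i= 9: F-G = 25 → Z
  i=10: E-M = 18 → S
  i=11: T-B = 18 → S
  i=12: K-Y = 12 → M
  i=13: W-G = 16 → Q
  i=14: I-J = 25 → Z
  i=15: H-P = 18 → S
  i=16: Z-H = 18 → S
  i=17: M-A = 12 → M
  i=18: J-T = 16 → Q
  i=19: N-O = 25 → Z
  i=20: Y-G = 18 → S
  i=21: M-U = 18 → S
  i=22: X-L = 12 → M
  shifts repeat with period 5: SSMQZ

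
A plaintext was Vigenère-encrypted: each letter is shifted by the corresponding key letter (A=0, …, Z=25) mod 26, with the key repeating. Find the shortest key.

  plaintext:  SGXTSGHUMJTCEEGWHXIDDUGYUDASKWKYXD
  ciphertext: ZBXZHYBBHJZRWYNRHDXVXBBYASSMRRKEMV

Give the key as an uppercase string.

HVAGPSU

  i= 0: Z-S =  7 → H
  i= 1: B-G = 21 → V
  i= 2: X-X =  0 → A
  i= 3: Z-T =  6 → G
  i= 4: H-S = 15 → P
  i= 5: Y-G = 18 → S
  i= 6: B-H = 20 → U
  i= 7: B-U =  7 → H
  i= 8: H-M = 21 → V
  i= 9: J-J =  0 → A
  i=10: Z-T =  6 → G
  i=11: R-C = 15 → P
  i=12: W-E = 18 → S
  i=13: Y-E = 20 → U
  i=14: N-G =  7 → H
  i=15: R-W = 21 → V
  i=16: H-H =  0 → A
  i=17: D-X =  6 → G
  i=18: X-I = 15 → P
  i=19: V-D = 18 → S
  i=20: X-D = 20 → U
  i=21: B-U =  7 → H
  i=22: B-G = 21 → V
  i=23: Y-Y =  0 → A
  i=24: A-U =  6 → G
  i=25: S-D = 15 → P
  i=26: S-A = 18 → S
  i=27: M-S = 20 → U
  i=28: R-K =  7 → H
  i=29: R-W = 21 → V
  i=30: K-K =  0 → A
  i=31: E-Y =  6 → G
  i=32: M-X = 15 → P
  i=33: V-D = 18 → S
  shifts repeat with period 7: HVAGPSU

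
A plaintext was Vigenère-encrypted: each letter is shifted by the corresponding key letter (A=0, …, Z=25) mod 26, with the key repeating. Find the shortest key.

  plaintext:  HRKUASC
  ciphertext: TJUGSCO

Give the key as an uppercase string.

MSK

  i= 0: T-H = 12 → M
  i= 1: J-R = 18 → S
  i= 2: U-K = 10 → K
  i= 3: G-U = 12 → M
  i= 4: S-A = 18 → S
  i= 5: C-S = 10 → K
  i= 6: O-C = 12 → M
  shifts repeat with period 3: MSK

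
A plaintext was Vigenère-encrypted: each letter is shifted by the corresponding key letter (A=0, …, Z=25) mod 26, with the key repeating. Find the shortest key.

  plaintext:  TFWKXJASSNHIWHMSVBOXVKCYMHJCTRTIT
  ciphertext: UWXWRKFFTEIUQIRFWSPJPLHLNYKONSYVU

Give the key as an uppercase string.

  i= 0: U-T =  1 → B
  i= 1: W-F = 17 → R
  i= 2: X-W =  1 → B
  i= 3: W-K = 12 → M
  i= 4: R-X = 20 → U
  i= 5: K-J =  1 → B
  i= 6: F-A =  5 → F
  i= 7: F-S = 13 → N
  i= 8: T-S =  1 → B
  i= 9: E-N = 17 → R
  i=10: I-H =  1 → B
  i=11: U-I = 12 → M
  i=12: Q-W = 20 → U
  i=13: I-H =  1 → B
  i=14: R-M =  5 → F
  i=15: F-S = 13 → N
  i=16: W-V =  1 → B
  i=17: S-B = 17 → R
  i=18: P-O =  1 → B
  i=19: J-X = 12 → M
  i=20: P-V = 20 → U
  i=21: L-K =  1 → B
  i=22: H-C =  5 → F
  i=23: L-Y = 13 → N
  i=24: N-M =  1 → B
  i=25: Y-H = 17 → R
  i=26: K-J =  1 → B
  i=27: O-C = 12 → M
  i=28: N-T = 20 → U
  i=29: S-R =  1 → B
  i=30: Y-T =  5 → F
  i=31: V-I = 13 → N
  i=32: U-T =  1 → B
  shifts repeat with period 8: BRBMUBFN

BRBMUBFN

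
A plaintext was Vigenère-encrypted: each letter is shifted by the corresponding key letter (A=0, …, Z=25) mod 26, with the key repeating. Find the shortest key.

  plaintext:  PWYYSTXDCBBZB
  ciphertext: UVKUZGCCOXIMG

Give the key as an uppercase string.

FZMWHN

  i= 0: U-P =  5 → F
  i= 1: V-W = 25 → Z
  i= 2: K-Y = 12 → M
  i= 3: U-Y = 22 → W
  i= 4: Z-S =  7 → H
  i= 5: G-T = 13 → N
  i= 6: C-X =  5 → F
  i= 7: C-D = 25 → Z
  i= 8: O-C = 12 → M
  i= 9: X-B = 22 → W
  i=10: I-B =  7 → H
  i=11: M-Z = 13 → N
  i=12: G-B =  5 → F
  shifts repeat with period 6: FZMWHN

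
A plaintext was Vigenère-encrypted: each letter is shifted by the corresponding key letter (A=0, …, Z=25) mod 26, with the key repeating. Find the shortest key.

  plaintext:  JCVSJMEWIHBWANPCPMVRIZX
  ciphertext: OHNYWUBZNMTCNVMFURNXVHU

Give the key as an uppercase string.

FFSGNIXD

  i= 0: O-J =  5 → F
  i= 1: H-C =  5 → F
  i= 2: N-V = 18 → S
  i= 3: Y-S =  6 → G
  i= 4: W-J = 13 → N
  i= 5: U-M =  8 → I
  i= 6: B-E = 23 → X
  i= 7: Z-W =  3 → D
  i= 8: N-I =  5 → F
  i= 9: M-H =  5 → F
  i=10: T-B = 18 → S
  i=11: C-W =  6 → G
  i=12: N-A = 13 → N
  i=13: V-N =  8 → I
  i=14: M-P = 23 → X
  i=15: F-C =  3 → D
  i=16: U-P =  5 → F
  i=17: R-M =  5 → F
  i=18: N-V = 18 → S
  i=19: X-R =  6 → G
  i=20: V-I = 13 → N
  i=21: H-Z =  8 → I
  i=22: U-X = 23 → X
  shifts repeat with period 8: FFSGNIXD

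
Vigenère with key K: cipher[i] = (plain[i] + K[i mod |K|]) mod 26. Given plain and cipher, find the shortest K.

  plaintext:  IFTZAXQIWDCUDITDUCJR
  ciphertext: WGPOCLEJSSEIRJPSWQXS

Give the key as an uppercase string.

  i= 0: W-I = 14 → O
  i= 1: G-F =  1 → B
  i= 2: P-T = 22 → W
  i= 3: O-Z = 15 → P
  i= 4: C-A =  2 → C
  i= 5: L-X = 14 → O
  i= 6: E-Q = 14 → O
  i= 7: J-I =  1 → B
  i= 8: S-W = 22 → W
  i= 9: S-D = 15 → P
  i=10: E-C =  2 → C
  i=11: I-U = 14 → O
  i=12: R-D = 14 → O
  i=13: J-I =  1 → B
  i=14: P-T = 22 → W
  i=15: S-D = 15 → P
  i=16: W-U =  2 → C
  i=17: Q-C = 14 → O
  i=18: X-J = 14 → O
  i=19: S-R =  1 → B
  shifts repeat with period 6: OBWPCO

OBWPCO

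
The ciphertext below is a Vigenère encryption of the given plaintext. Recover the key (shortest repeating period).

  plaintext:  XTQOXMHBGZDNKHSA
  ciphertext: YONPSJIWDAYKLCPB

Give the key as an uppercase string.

BVX

  i= 0: Y-X =  1 → B
  i= 1: O-T = 21 → V
  i= 2: N-Q = 23 → X
  i= 3: P-O =  1 → B
  i= 4: S-X = 21 → V
  i= 5: J-M = 23 → X
  i= 6: I-H =  1 → B
  i= 7: W-B = 21 → V
  i= 8: D-G = 23 → X
  i= 9: A-Z =  1 → B
  i=10: Y-D = 21 → V
  i=11: K-N = 23 → X
  i=12: L-K =  1 → B
  i=13: C-H = 21 → V
  i=14: P-S = 23 → X
  i=15: B-A =  1 → B
  shifts repeat with period 3: BVX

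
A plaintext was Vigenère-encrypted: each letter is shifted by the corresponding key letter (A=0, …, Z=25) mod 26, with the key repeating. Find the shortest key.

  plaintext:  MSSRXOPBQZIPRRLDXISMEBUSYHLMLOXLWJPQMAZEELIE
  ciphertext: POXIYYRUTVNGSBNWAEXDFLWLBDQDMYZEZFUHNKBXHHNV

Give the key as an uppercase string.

  i= 0: P-M =  3 → D
  i= 1: O-S = 22 → W
  i= 2: X-S =  5 → F
  i= 3: I-R = 17 → R
  i= 4: Y-X =  1 → B
  i= 5: Y-O = 10 → K
  i= 6: R-P =  2 → C
  i= 7: U-B = 19 → T
  i= 8: T-Q =  3 → D
  i= 9: V-Z = 22 → W
  i=10: N-I =  5 → F
  i=11: G-P = 17 → R
  i=12: S-R =  1 → B
  i=13: B-R = 10 → K
  i=14: N-L =  2 → C
  i=15: W-D = 19 → T
  i=16: A-X =  3 → D
  i=17: E-I = 22 → W
  i=18: X-S =  5 → F
  i=19: D-M = 17 → R
  i=20: F-E =  1 → B
  i=21: L-B = 10 → K
  i=22: W-U =  2 → C
  i=23: L-S = 19 → T
  i=24: B-Y =  3 → D
  i=25: D-H = 22 → W
  i=26: Q-L =  5 → F
  i=27: D-M = 17 → R
  i=28: M-L =  1 → B
  i=29: Y-O = 10 → K
  i=30: Z-X =  2 → C
  i=31: E-L = 19 → T
  i=32: Z-W =  3 → D
  i=33: F-J = 22 → W
  i=34: U-P =  5 → F
  i=35: H-Q = 17 → R
  i=36: N-M =  1 → B
  i=37: K-A = 10 → K
  i=38: B-Z =  2 → C
  i=39: X-E = 19 → T
  i=40: H-E =  3 → D
  i=41: H-L = 22 → W
  i=42: N-I =  5 → F
  i=43: V-E = 17 → R
  shifts repeat with period 8: DWFRBKCT

DWFRBKCT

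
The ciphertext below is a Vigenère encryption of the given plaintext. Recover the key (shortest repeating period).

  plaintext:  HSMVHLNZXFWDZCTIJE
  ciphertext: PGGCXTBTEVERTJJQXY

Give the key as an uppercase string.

IOUHQ

  i= 0: P-H =  8 → I
  i= 1: G-S = 14 → O
  i= 2: G-M = 20 → U
  i= 3: C-V =  7 → H
  i= 4: X-H = 16 → Q
  i= 5: T-L =  8 → I
  i= 6: B-N = 14 → O
  i= 7: T-Z = 20 → U
  i= 8: E-X =  7 → H
  i= 9: V-F = 16 → Q
  i=10: E-W =  8 → I
  i=11: R-D = 14 → O
  i=12: T-Z = 20 → U
  i=13: J-C =  7 → H
  i=14: J-T = 16 → Q
  i=15: Q-I =  8 → I
  i=16: X-J = 14 → O
  i=17: Y-E = 20 → U
  shifts repeat with period 5: IOUHQ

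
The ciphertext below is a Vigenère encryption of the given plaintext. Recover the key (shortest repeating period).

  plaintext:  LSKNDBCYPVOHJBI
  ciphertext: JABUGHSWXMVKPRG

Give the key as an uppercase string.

YIRHDGQ

  i= 0: J-L = 24 → Y
  i= 1: A-S =  8 → I
  i= 2: B-K = 17 → R
  i= 3: U-N =  7 → H
  i= 4: G-D =  3 → D
  i= 5: H-B =  6 → G
  i= 6: S-C = 16 → Q
  i= 7: W-Y = 24 → Y
  i= 8: X-P =  8 → I
  i= 9: M-V = 17 → R
  i=10: V-O =  7 → H
  i=11: K-H =  3 → D
  i=12: P-J =  6 → G
  i=13: R-B = 16 → Q
  i=14: G-I = 24 → Y
  shifts repeat with period 7: YIRHDGQ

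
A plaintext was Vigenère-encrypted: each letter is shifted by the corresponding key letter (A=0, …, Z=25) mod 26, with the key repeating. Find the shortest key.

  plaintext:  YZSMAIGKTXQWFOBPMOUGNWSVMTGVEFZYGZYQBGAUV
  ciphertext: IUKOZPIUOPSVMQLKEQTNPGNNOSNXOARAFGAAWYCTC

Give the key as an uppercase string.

KVSCZHC

  i= 0: I-Y = 10 → K
  i= 1: U-Z = 21 → V
  i= 2: K-S = 18 → S
  i= 3: O-M =  2 → C
  i= 4: Z-A = 25 → Z
  i= 5: P-I =  7 → H
  i= 6: I-G =  2 → C
  i= 7: U-K = 10 → K
  i= 8: O-T = 21 → V
  i= 9: P-X = 18 → S
  i=10: S-Q =  2 → C
  i=11: V-W = 25 → Z
  i=12: M-F =  7 → H
  i=13: Q-O =  2 → C
  i=14: L-B = 10 → K
  i=15: K-P = 21 → V
  i=16: E-M = 18 → S
  i=17: Q-O =  2 → C
  i=18: T-U = 25 → Z
  i=19: N-G =  7 → H
  i=20: P-N =  2 → C
  i=21: G-W = 10 → K
  i=22: N-S = 21 → V
  i=23: N-V = 18 → S
  i=24: O-M =  2 → C
  i=25: S-T = 25 → Z
  i=26: N-G =  7 → H
  i=27: X-V =  2 → C
  i=28: O-E = 10 → K
  i=29: A-F = 21 → V
  i=30: R-Z = 18 → S
  i=31: A-Y =  2 → C
  i=32: F-G = 25 → Z
  i=33: G-Z =  7 → H
  i=34: A-Y =  2 → C
  i=35: A-Q = 10 → K
  i=36: W-B = 21 → V
  i=37: Y-G = 18 → S
  i=38: C-A =  2 → C
  i=39: T-U = 25 → Z
  i=40: C-V =  7 → H
  shifts repeat with period 7: KVSCZHC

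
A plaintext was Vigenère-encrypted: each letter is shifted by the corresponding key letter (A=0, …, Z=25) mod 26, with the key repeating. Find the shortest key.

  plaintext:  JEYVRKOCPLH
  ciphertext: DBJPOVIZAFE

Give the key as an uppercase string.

UXL

  i= 0: D-J = 20 → U
  i= 1: B-E = 23 → X
  i= 2: J-Y = 11 → L
  i= 3: P-V = 20 → U
  i= 4: O-R = 23 → X
  i= 5: V-K = 11 → L
  i= 6: I-O = 20 → U
  i= 7: Z-C = 23 → X
  i= 8: A-P = 11 → L
  i= 9: F-L = 20 → U
  i=10: E-H = 23 → X
  shifts repeat with period 3: UXL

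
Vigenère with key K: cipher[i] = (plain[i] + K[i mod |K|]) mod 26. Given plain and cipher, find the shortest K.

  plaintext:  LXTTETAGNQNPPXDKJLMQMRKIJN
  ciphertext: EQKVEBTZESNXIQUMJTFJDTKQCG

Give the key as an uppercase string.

TTRCAI

  i= 0: E-L = 19 → T
  i= 1: Q-X = 19 → T
  i= 2: K-T = 17 → R
  i= 3: V-T =  2 → C
  i= 4: E-E =  0 → A
  i= 5: B-T =  8 → I
  i= 6: T-A = 19 → T
  i= 7: Z-G = 19 → T
  i= 8: E-N = 17 → R
  i= 9: S-Q =  2 → C
  i=10: N-N =  0 → A
  i=11: X-P =  8 → I
  i=12: I-P = 19 → T
  i=13: Q-X = 19 → T
  i=14: U-D = 17 → R
  i=15: M-K =  2 → C
  i=16: J-J =  0 → A
  i=17: T-L =  8 → I
  i=18: F-M = 19 → T
  i=19: J-Q = 19 → T
  i=20: D-M = 17 → R
  i=21: T-R =  2 → C
  i=22: K-K =  0 → A
  i=23: Q-I =  8 → I
  i=24: C-J = 19 → T
  i=25: G-N = 19 → T
  shifts repeat with period 6: TTRCAI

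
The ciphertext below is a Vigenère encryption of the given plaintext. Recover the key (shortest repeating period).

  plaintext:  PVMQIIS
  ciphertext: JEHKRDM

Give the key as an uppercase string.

UJV

  i= 0: J-P = 20 → U
  i= 1: E-V =  9 → J
  i= 2: H-M = 21 → V
  i= 3: K-Q = 20 → U
  i= 4: R-I =  9 → J
  i= 5: D-I = 21 → V
  i= 6: M-S = 20 → U
  shifts repeat with period 3: UJV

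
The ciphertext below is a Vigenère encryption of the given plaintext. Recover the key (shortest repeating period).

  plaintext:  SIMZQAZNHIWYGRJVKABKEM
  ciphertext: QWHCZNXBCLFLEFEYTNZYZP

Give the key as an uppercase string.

YOVDJN

  i= 0: Q-S = 24 → Y
  i= 1: W-I = 14 → O
  i= 2: H-M = 21 → V
  i= 3: C-Z =  3 → D
  i= 4: Z-Q =  9 → J
  i= 5: N-A = 13 → N
  i= 6: X-Z = 24 → Y
  i= 7: B-N = 14 → O
  i= 8: C-H = 21 → V
  i= 9: L-I =  3 → D
  i=10: F-W =  9 → J
  i=11: L-Y = 13 → N
  i=12: E-G = 24 → Y
  i=13: F-R = 14 → O
  i=14: E-J = 21 → V
  i=15: Y-V =  3 → D
  i=16: T-K =  9 → J
  i=17: N-A = 13 → N
  i=18: Z-B = 24 → Y
  i=19: Y-K = 14 → O
  i=20: Z-E = 21 → V
  i=21: P-M =  3 → D
  shifts repeat with period 6: YOVDJN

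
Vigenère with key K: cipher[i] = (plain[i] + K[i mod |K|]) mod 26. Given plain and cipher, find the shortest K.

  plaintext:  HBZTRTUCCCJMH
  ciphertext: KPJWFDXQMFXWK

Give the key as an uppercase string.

  i= 0: K-H =  3 → D
  i= 1: P-B = 14 → O
  i= 2: J-Z = 10 → K
  i= 3: W-T =  3 → D
  i= 4: F-R = 14 → O
  i= 5: D-T = 10 → K
  i= 6: X-U =  3 → D
  i= 7: Q-C = 14 → O
  i= 8: M-C = 10 → K
  i= 9: F-C =  3 → D
  i=10: X-J = 14 → O
  i=11: W-M = 10 → K
  i=12: K-H =  3 → D
  shifts repeat with period 3: DOK

DOK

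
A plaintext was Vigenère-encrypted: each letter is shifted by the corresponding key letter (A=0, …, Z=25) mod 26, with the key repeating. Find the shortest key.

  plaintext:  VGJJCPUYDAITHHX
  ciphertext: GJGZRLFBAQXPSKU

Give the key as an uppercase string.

  i= 0: G-V = 11 → L
  i= 1: J-G =  3 → D
  i= 2: G-J = 23 → X
  i= 3: Z-J = 16 → Q
  i= 4: R-C = 15 → P
  i= 5: L-P = 22 → W
  i= 6: F-U = 11 → L
  i= 7: B-Y =  3 → D
  i= 8: A-D = 23 → X
  i= 9: Q-A = 16 → Q
  i=10: X-I = 15 → P
  i=11: P-T = 22 → W
  i=12: S-H = 11 → L
  i=13: K-H =  3 → D
  i=14: U-X = 23 → X
  shifts repeat with period 6: LDXQPW

LDXQPW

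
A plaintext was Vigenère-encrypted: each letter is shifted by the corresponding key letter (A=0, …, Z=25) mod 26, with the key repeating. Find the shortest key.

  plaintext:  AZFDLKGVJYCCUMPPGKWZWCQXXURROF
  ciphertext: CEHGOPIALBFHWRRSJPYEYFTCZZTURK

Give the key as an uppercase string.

CFCDDF

  i= 0: C-A =  2 → C
  i= 1: E-Z =  5 → F
  i= 2: H-F =  2 → C
  i= 3: G-D =  3 → D
  i= 4: O-L =  3 → D
  i= 5: P-K =  5 → F
  i= 6: I-G =  2 → C
  i= 7: A-V =  5 → F
  i= 8: L-J =  2 → C
  i= 9: B-Y =  3 → D
  i=10: F-C =  3 → D
  i=11: H-C =  5 → F
  i=12: W-U =  2 → C
  i=13: R-M =  5 → F
  i=14: R-P =  2 → C
  i=15: S-P =  3 → D
  i=16: J-G =  3 → D
  i=17: P-K =  5 → F
  i=18: Y-W =  2 → C
  i=19: E-Z =  5 → F
  i=20: Y-W =  2 → C
  i=21: F-C =  3 → D
  i=22: T-Q =  3 → D
  i=23: C-X =  5 → F
  i=24: Z-X =  2 → C
  i=25: Z-U =  5 → F
  i=26: T-R =  2 → C
  i=27: U-R =  3 → D
  i=28: R-O =  3 → D
  i=29: K-F =  5 → F
  shifts repeat with period 6: CFCDDF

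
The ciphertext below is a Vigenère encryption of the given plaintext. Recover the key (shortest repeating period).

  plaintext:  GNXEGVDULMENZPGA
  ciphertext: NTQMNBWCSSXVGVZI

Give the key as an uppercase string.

HGTI

  i= 0: N-G =  7 → H
  i= 1: T-N =  6 → G
  i= 2: Q-X = 19 → T
  i= 3: M-E =  8 → I
  i= 4: N-G =  7 → H
  i= 5: B-V =  6 → G
  i= 6: W-D = 19 → T
  i= 7: C-U =  8 → I
  i= 8: S-L =  7 → H
  i= 9: S-M =  6 → G
  i=10: X-E = 19 → T
  i=11: V-N =  8 → I
  i=12: G-Z =  7 → H
  i=13: V-P =  6 → G
  i=14: Z-G = 19 → T
  i=15: I-A =  8 → I
  shifts repeat with period 4: HGTI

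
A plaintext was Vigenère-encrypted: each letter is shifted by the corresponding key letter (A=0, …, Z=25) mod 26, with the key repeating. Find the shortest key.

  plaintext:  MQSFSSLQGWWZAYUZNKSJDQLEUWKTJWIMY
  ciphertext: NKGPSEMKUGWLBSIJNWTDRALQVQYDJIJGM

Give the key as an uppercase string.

  i= 0: N-M =  1 → B
  i= 1: K-Q = 20 → U
  i= 2: G-S = 14 → O
  i= 3: P-F = 10 → K
  i= 4: S-S =  0 → A
  i= 5: E-S = 12 → M
  i= 6: M-L =  1 → B
  i= 7: K-Q = 20 → U
  i= 8: U-G = 14 → O
  i= 9: G-W = 10 → K
  i=10: W-W =  0 → A
  i=11: L-Z = 12 → M
  i=12: B-A =  1 → B
  i=13: S-Y = 20 → U
  i=14: I-U = 14 → O
  i=15: J-Z = 10 → K
  i=16: N-N =  0 → A
  i=17: W-K = 12 → M
  i=18: T-S =  1 → B
  i=19: D-J = 20 → U
  i=20: R-D = 14 → O
  i=21: A-Q = 10 → K
  i=22: L-L =  0 → A
  i=23: Q-E = 12 → M
  i=24: V-U =  1 → B
  i=25: Q-W = 20 → U
  i=26: Y-K = 14 → O
  i=27: D-T = 10 → K
  i=28: J-J =  0 → A
  i=29: I-W = 12 → M
  i=30: J-I =  1 → B
  i=31: G-M = 20 → U
  i=32: M-Y = 14 → O
  shifts repeat with period 6: BUOKAM

BUOKAM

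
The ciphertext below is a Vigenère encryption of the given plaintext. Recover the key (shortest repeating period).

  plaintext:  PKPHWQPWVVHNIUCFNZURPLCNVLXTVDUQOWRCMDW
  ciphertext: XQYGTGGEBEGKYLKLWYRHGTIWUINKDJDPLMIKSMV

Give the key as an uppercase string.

  i= 0: X-P =  8 → I
  i= 1: Q-K =  6 → G
  i= 2: Y-P =  9 → J
  i= 3: G-H = 25 → Z
  i= 4: T-W = 23 → X
  i= 5: G-Q = 16 → Q
  i= 6: G-P = 17 → R
  i= 7: E-W =  8 → I
  i= 8: B-V =  6 → G
  i= 9: E-V =  9 → J
  i=10: G-H = 25 → Z
  i=11: K-N = 23 → X
  i=12: Y-I = 16 → Q
  i=13: L-U = 17 → R
  i=14: K-C =  8 → I
  i=15: L-F =  6 → G
  i=16: W-N =  9 → J
  i=17: Y-Z = 25 → Z
  i=18: R-U = 23 → X
  i=19: H-R = 16 → Q
  i=20: G-P = 17 → R
  i=21: T-L =  8 → I
  i=22: I-C =  6 → G
  i=23: W-N =  9 → J
  i=24: U-V = 25 → Z
  i=25: I-L = 23 → X
  i=26: N-X = 16 → Q
  i=27: K-T = 17 → R
  i=28: D-V =  8 → I
  i=29: J-D =  6 → G
  i=30: D-U =  9 → J
  i=31: P-Q = 25 → Z
  i=32: L-O = 23 → X
  i=33: M-W = 16 → Q
  i=34: I-R = 17 → R
  i=35: K-C =  8 → I
  i=36: S-M =  6 → G
  i=37: M-D =  9 → J
  i=38: V-W = 25 → Z
  shifts repeat with period 7: IGJZXQR

IGJZXQR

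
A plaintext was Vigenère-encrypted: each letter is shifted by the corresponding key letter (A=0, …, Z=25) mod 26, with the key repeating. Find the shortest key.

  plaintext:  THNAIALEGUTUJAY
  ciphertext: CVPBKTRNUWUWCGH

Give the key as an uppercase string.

JOCBCTG

  i= 0: C-T =  9 → J
  i= 1: V-H = 14 → O
  i= 2: P-N =  2 → C
  i= 3: B-A =  1 → B
  i= 4: K-I =  2 → C
  i= 5: T-A = 19 → T
  i= 6: R-L =  6 → G
  i= 7: N-E =  9 → J
  i= 8: U-G = 14 → O
  i= 9: W-U =  2 → C
  i=10: U-T =  1 → B
  i=11: W-U =  2 → C
  i=12: C-J = 19 → T
  i=13: G-A =  6 → G
  i=14: H-Y =  9 → J
  shifts repeat with period 7: JOCBCTG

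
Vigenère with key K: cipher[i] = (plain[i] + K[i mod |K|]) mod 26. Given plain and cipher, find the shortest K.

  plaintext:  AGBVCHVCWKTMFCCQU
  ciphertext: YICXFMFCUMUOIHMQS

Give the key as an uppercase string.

YCBCDFKA

  i= 0: Y-A = 24 → Y
  i= 1: I-G =  2 → C
  i= 2: C-B =  1 → B
  i= 3: X-V =  2 → C
  i= 4: F-C =  3 → D
  i= 5: M-H =  5 → F
  i= 6: F-V = 10 → K
  i= 7: C-C =  0 → A
  i= 8: U-W = 24 → Y
  i= 9: M-K =  2 → C
  i=10: U-T =  1 → B
  i=11: O-M =  2 → C
  i=12: I-F =  3 → D
  i=13: H-C =  5 → F
  i=14: M-C = 10 → K
  i=15: Q-Q =  0 → A
  i=16: S-U = 24 → Y
  shifts repeat with period 8: YCBCDFKA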